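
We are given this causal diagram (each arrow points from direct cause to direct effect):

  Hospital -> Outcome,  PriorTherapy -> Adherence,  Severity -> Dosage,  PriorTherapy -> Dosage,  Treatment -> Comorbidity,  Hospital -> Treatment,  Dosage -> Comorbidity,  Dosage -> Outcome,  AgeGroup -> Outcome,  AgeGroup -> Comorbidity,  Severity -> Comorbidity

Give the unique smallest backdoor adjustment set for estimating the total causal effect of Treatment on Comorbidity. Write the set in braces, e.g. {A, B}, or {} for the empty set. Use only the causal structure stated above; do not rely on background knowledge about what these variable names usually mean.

{}

Variables eligible for adjustment (non-descendants of Treatment, excluding Treatment and Comorbidity): {Adherence, AgeGroup, Dosage, Hospital, Outcome, PriorTherapy, Severity}.
Backdoor paths from Treatment to Comorbidity:
  P1: Treatment <- Hospital -> Outcome <- AgeGroup -> Comorbidity
  P2: Treatment <- Hospital -> Outcome <- Dosage <- Severity -> Comorbidity
  P3: Treatment <- Hospital -> Outcome <- Dosage -> Comorbidity
Each backdoor path contains an unconditioned collider, so every path is already blocked with the empty conditioning set:
  P1: blocked at collider Outcome (neither it nor any descendant is in the conditioning set).
  P2: blocked at collider Outcome (neither it nor any descendant is in the conditioning set).
  P3: blocked at collider Outcome (neither it nor any descendant is in the conditioning set).
The empty set is therefore the unique smallest valid set.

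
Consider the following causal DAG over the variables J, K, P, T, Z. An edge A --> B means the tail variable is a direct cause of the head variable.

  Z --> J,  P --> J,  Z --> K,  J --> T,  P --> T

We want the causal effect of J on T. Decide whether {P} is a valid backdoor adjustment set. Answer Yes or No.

Yes

Backdoor paths from J to T (paths whose first edge points into J):
  P1: J <- P -> T
Condition 1 (no descendant of J in the set): holds — descendants of J are {T}; none are in {P}.
Condition 2 (every backdoor path blocked by {P}):
  P1: blocked at fork node P ∈ conditioning set.
{P} satisfies the backdoor criterion.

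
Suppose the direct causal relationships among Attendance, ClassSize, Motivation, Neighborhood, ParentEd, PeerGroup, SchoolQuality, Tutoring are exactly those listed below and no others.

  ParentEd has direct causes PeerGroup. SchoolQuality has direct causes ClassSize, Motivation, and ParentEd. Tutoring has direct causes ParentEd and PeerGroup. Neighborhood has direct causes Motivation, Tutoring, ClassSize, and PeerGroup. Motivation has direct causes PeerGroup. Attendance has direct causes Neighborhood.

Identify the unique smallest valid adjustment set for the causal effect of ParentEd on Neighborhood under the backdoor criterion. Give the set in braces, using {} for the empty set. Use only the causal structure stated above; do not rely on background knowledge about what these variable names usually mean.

{PeerGroup}

Variables eligible for adjustment (non-descendants of ParentEd, excluding ParentEd and Neighborhood): {ClassSize, Motivation, PeerGroup}.
Backdoor paths from ParentEd to Neighborhood:
  P1: ParentEd <- PeerGroup -> Motivation -> SchoolQuality <- ClassSize -> Neighborhood
  P2: ParentEd <- PeerGroup -> Motivation -> Neighborhood
  P3: ParentEd <- PeerGroup -> Tutoring -> Neighborhood
  P4: ParentEd <- PeerGroup -> Neighborhood
The empty set is not sufficient: P2 (ParentEd <- PeerGroup -> Motivation -> Neighborhood) has no collider blocking it and no conditioned non-collider, so it is open.
Try {PeerGroup}:
  P1: blocked at fork node PeerGroup ∈ conditioning set.
  P2: blocked at fork node PeerGroup ∈ conditioning set.
  P3: blocked at fork node PeerGroup ∈ conditioning set.
  P4: blocked at fork node PeerGroup ∈ conditioning set.
{PeerGroup} contains no descendant of ParentEd and blocks every backdoor path.
No other singleton works — e.g. {ClassSize} leaves P2 open — so {PeerGroup} is the unique smallest valid adjustment set.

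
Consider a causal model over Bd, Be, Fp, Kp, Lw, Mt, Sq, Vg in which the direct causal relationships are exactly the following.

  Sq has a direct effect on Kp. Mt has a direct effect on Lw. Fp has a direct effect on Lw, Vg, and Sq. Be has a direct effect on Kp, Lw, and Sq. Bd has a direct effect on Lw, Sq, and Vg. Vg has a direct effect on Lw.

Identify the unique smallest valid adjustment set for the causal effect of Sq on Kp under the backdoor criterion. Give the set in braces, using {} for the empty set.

Variables eligible for adjustment (non-descendants of Sq, excluding Sq and Kp): {Bd, Be, Fp, Lw, Mt, Vg}.
Backdoor paths from Sq to Kp:
  P1: Sq <- Bd -> Vg <- Fp -> Lw <- Be -> Kp
  P2: Sq <- Bd -> Vg -> Lw <- Be -> Kp
  P3: Sq <- Bd -> Lw <- Be -> Kp
  P4: Sq <- Fp -> Vg <- Bd -> Lw <- Be -> Kp
  P5: Sq <- Fp -> Vg -> Lw <- Be -> Kp
  P6: Sq <- Fp -> Lw <- Be -> Kp
  P7: Sq <- Be -> Kp
The empty set is not sufficient: P7 (Sq <- Be -> Kp) has no collider blocking it and no conditioned non-collider, so it is open.
Try {Be}:
  P1: blocked at collider Vg (neither it nor any descendant is in the conditioning set).
  P2: blocked at collider Lw (neither it nor any descendant is in the conditioning set).
  P3: blocked at collider Lw (neither it nor any descendant is in the conditioning set).
  P4: blocked at collider Vg (neither it nor any descendant is in the conditioning set).
  P5: blocked at collider Lw (neither it nor any descendant is in the conditioning set).
  P6: blocked at collider Lw (neither it nor any descendant is in the conditioning set).
  P7: blocked at fork node Be ∈ conditioning set.
{Be} contains no descendant of Sq and blocks every backdoor path.
No other singleton works — e.g. {Mt} leaves P7 open — so {Be} is the unique smallest valid adjustment set.

{Be}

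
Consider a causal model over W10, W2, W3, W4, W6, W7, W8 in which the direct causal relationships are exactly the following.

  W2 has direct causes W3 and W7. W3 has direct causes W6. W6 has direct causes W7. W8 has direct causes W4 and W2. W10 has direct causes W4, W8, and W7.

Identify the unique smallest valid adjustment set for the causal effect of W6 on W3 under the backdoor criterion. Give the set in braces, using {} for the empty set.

Variables eligible for adjustment (non-descendants of W6, excluding W6 and W3): {W4, W7}.
Backdoor paths from W6 to W3:
  P1: W6 <- W7 -> W2 <- W3
  P2: W6 <- W7 -> W10 <- W4 -> W8 <- W2 <- W3
  P3: W6 <- W7 -> W10 <- W8 <- W2 <- W3
Each backdoor path contains an unconditioned collider, so every path is already blocked with the empty conditioning set:
  P1: blocked at collider W2 (neither it nor any descendant is in the conditioning set).
  P2: blocked at collider W10 (neither it nor any descendant is in the conditioning set).
  P3: blocked at collider W10 (neither it nor any descendant is in the conditioning set).
The empty set is therefore the unique smallest valid set.

{}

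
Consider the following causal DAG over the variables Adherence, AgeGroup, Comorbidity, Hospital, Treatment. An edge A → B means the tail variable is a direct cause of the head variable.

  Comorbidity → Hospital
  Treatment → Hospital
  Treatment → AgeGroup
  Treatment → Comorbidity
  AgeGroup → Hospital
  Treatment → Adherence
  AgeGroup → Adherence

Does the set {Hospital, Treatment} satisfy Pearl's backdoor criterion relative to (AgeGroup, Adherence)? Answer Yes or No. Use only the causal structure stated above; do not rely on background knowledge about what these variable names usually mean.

Backdoor paths from AgeGroup to Adherence (paths whose first edge points into AgeGroup):
  P1: AgeGroup <- Treatment -> Adherence
Condition 1 (no descendant of AgeGroup in the set): FAILS — Hospital is a descendant of AgeGroup.
Condition 2 (every backdoor path blocked by {Hospital, Treatment}):
  P1: blocked at fork node Treatment ∈ conditioning set.
{Hospital, Treatment} does not satisfy the backdoor criterion.

No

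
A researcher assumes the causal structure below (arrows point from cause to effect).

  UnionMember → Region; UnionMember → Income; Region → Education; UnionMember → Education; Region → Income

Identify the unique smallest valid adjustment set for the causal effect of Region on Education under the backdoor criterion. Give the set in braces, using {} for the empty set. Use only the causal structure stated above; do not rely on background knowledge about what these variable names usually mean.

Variables eligible for adjustment (non-descendants of Region, excluding Region and Education): {UnionMember}.
Backdoor paths from Region to Education:
  P1: Region <- UnionMember -> Education
The empty set is not sufficient: P1 (Region <- UnionMember -> Education) has no collider blocking it and no conditioned non-collider, so it is open.
Try {UnionMember}:
  P1: blocked at fork node UnionMember ∈ conditioning set.
{UnionMember} contains no descendant of Region and blocks every backdoor path.
{UnionMember} is the unique smallest valid adjustment set.

{UnionMember}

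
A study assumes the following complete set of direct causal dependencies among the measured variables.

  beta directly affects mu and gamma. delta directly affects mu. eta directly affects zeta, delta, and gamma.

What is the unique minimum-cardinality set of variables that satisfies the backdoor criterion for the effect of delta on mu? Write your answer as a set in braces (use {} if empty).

Variables eligible for adjustment (non-descendants of delta, excluding delta and mu): {beta, eta, gamma, zeta}.
Backdoor paths from delta to mu:
  P1: delta <- eta -> gamma <- beta -> mu
Each backdoor path contains an unconditioned collider, so every path is already blocked with the empty conditioning set:
  P1: blocked at collider gamma (neither it nor any descendant is in the conditioning set).
The empty set is therefore the unique smallest valid set.

{}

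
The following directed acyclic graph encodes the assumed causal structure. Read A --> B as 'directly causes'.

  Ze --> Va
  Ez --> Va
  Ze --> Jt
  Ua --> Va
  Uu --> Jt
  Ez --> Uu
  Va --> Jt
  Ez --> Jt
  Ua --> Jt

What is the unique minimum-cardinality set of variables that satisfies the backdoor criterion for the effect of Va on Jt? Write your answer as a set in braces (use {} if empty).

{Ez, Ua, Ze}

Variables eligible for adjustment (non-descendants of Va, excluding Va and Jt): {Ez, Ua, Uu, Ze}.
Backdoor paths from Va to Jt:
  P1: Va <- Ez -> Uu -> Jt
  P2: Va <- Ez -> Jt
  P3: Va <- Ua -> Jt
  P4: Va <- Ze -> Jt
The empty set is not sufficient: P1 (Va <- Ez -> Uu -> Jt) has no collider blocking it and no conditioned non-collider, so it is open.
Try {Ez, Ua, Ze}:
  P1: blocked at fork node Ez ∈ conditioning set.
  P2: blocked at fork node Ez ∈ conditioning set.
  P3: blocked at fork node Ua ∈ conditioning set.
  P4: blocked at fork node Ze ∈ conditioning set.
{Ez, Ua, Ze} contains no descendant of Va and blocks every backdoor path.
Every element of {Ez, Ua, Ze} is needed (dropping Ez leaves P1 open; dropping Ua leaves P3 open; dropping Ze leaves P4 open), so no proper subset is valid.
Among all size-3 subsets of the eligible variables, only {Ez, Ua, Ze} blocks every backdoor path, so it is the unique smallest valid adjustment set.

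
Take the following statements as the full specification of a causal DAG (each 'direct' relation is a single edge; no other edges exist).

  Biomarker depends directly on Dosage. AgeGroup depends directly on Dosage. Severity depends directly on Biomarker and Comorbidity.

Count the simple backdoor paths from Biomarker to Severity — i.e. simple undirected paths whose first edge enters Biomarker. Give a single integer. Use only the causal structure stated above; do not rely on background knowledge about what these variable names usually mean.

A backdoor path from Biomarker to Severity is any simple undirected path whose first edge points into Biomarker (i.e. leaves Biomarker via a parent).
Parents of Biomarker: {Dosage}.
No simple path from any parent of Biomarker reaches Severity without revisiting Biomarker, so there are no backdoor paths.

0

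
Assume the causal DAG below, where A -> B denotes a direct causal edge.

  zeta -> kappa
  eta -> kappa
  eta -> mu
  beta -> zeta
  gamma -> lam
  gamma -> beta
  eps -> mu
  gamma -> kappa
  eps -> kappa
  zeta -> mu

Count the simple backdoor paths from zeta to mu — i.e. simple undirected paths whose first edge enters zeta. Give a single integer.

2

A backdoor path from zeta to mu is any simple undirected path whose first edge points into zeta (i.e. leaves zeta via a parent).
Parents of zeta: {beta}.
Enumerating:
  P1: zeta <- beta <- gamma -> kappa <- eta -> mu
  P2: zeta <- beta <- gamma -> kappa <- eps -> mu
That exhausts the simple backdoor paths. Count: 2.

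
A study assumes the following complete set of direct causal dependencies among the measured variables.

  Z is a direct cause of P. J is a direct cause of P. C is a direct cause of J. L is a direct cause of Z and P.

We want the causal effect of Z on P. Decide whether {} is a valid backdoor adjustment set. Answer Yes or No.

Backdoor paths from Z to P (paths whose first edge points into Z):
  P1: Z <- L -> P
Condition 1 (no descendant of Z in the set): holds — descendants of Z are {P}; none are in {}.
Condition 2 (every backdoor path blocked by {}):
  P1: open — no interior node is in the conditioning set.
{} does not satisfy the backdoor criterion.

No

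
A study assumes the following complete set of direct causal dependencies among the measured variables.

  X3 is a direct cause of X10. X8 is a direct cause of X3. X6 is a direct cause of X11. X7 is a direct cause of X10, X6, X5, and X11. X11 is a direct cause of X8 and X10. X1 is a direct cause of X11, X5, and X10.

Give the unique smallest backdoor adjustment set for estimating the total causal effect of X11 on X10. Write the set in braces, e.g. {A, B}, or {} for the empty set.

Variables eligible for adjustment (non-descendants of X11, excluding X11 and X10): {X1, X5, X6, X7}.
Backdoor paths from X11 to X10:
  P1: X11 <- X1 -> X10
  P2: X11 <- X1 -> X5 <- X7 -> X10
  P3: X11 <- X7 -> X10
  P4: X11 <- X7 -> X5 <- X1 -> X10
  P5: X11 <- X6 <- X7 -> X10
  P6: X11 <- X6 <- X7 -> X5 <- X1 -> X10
The empty set is not sufficient: P1 (X11 <- X1 -> X10) has no collider blocking it and no conditioned non-collider, so it is open.
Try {X1, X7}:
  P1: blocked at fork node X1 ∈ conditioning set.
  P2: blocked at fork node X1 ∈ conditioning set.
  P3: blocked at fork node X7 ∈ conditioning set.
  P4: blocked at fork node X7 ∈ conditioning set.
  P5: blocked at fork node X7 ∈ conditioning set.
  P6: blocked at fork node X7 ∈ conditioning set.
{X1, X7} contains no descendant of X11 and blocks every backdoor path.
Every element of {X1, X7} is needed (dropping X1 leaves P1 open; dropping X7 leaves P3 open), so no proper subset is valid.
Among all size-2 subsets of the eligible variables, only {X1, X7} blocks every backdoor path, so it is the unique smallest valid adjustment set.

{X1, X7}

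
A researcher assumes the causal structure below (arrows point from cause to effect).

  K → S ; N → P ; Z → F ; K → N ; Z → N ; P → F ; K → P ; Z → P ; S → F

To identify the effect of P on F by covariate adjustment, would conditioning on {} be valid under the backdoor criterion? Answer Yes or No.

Backdoor paths from P to F (paths whose first edge points into P):
  P1: P <- Z -> N <- K -> S -> F
  P2: P <- Z -> F
  P3: P <- K -> N <- Z -> F
  P4: P <- K -> S -> F
  P5: P <- N <- Z -> F
  P6: P <- N <- K -> S -> F
Condition 1 (no descendant of P in the set): holds — descendants of P are {F}; none are in {}.
Condition 2 (every backdoor path blocked by {}):
  P1: blocked at collider N (neither it nor any descendant is in the conditioning set).
  P2: open — no interior node is in the conditioning set.
  P3: blocked at collider N (neither it nor any descendant is in the conditioning set).
  P4: open — no interior node is in the conditioning set.
  P5: open — no interior node is in the conditioning set.
  P6: open — no interior node is in the conditioning set.
{} does not satisfy the backdoor criterion.

No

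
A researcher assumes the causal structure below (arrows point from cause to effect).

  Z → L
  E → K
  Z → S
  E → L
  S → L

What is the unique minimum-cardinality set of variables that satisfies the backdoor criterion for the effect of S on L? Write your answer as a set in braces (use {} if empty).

{Z}

Variables eligible for adjustment (non-descendants of S, excluding S and L): {E, K, Z}.
Backdoor paths from S to L:
  P1: S <- Z -> L
The empty set is not sufficient: P1 (S <- Z -> L) has no collider blocking it and no conditioned non-collider, so it is open.
Try {Z}:
  P1: blocked at fork node Z ∈ conditioning set.
{Z} contains no descendant of S and blocks every backdoor path.
No other singleton works — e.g. {E} leaves P1 open — so {Z} is the unique smallest valid adjustment set.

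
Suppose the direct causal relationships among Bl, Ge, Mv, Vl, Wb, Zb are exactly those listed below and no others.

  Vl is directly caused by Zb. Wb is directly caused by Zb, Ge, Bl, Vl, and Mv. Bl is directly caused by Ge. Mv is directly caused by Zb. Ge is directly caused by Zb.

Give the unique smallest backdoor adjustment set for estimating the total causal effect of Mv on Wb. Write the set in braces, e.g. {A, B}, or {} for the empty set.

{Zb}

Variables eligible for adjustment (non-descendants of Mv, excluding Mv and Wb): {Bl, Ge, Vl, Zb}.
Backdoor paths from Mv to Wb:
  P1: Mv <- Zb -> Vl -> Wb
  P2: Mv <- Zb -> Ge -> Bl -> Wb
  P3: Mv <- Zb -> Ge -> Wb
  P4: Mv <- Zb -> Wb
The empty set is not sufficient: P1 (Mv <- Zb -> Vl -> Wb) has no collider blocking it and no conditioned non-collider, so it is open.
Try {Zb}:
  P1: blocked at fork node Zb ∈ conditioning set.
  P2: blocked at fork node Zb ∈ conditioning set.
  P3: blocked at fork node Zb ∈ conditioning set.
  P4: blocked at fork node Zb ∈ conditioning set.
{Zb} contains no descendant of Mv and blocks every backdoor path.
No other singleton works — e.g. {Vl} leaves P2 open — so {Zb} is the unique smallest valid adjustment set.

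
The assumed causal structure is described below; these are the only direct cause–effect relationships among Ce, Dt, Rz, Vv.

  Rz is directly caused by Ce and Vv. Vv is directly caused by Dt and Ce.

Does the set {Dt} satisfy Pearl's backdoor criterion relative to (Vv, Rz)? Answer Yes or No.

Backdoor paths from Vv to Rz (paths whose first edge points into Vv):
  P1: Vv <- Ce -> Rz
Condition 1 (no descendant of Vv in the set): holds — descendants of Vv are {Rz}; none are in {Dt}.
Condition 2 (every backdoor path blocked by {Dt}):
  P1: open — no interior node is in the conditioning set.
{Dt} does not satisfy the backdoor criterion.

No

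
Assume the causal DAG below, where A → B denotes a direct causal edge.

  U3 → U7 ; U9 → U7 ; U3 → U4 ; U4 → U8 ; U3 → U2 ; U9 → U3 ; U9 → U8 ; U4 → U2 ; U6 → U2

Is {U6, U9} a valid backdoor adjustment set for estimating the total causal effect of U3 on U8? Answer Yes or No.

Backdoor paths from U3 to U8 (paths whose first edge points into U3):
  P1: U3 <- U9 -> U8
Condition 1 (no descendant of U3 in the set): holds — descendants of U3 are {U2, U4, U7, U8}; none are in {U6, U9}.
Condition 2 (every backdoor path blocked by {U6, U9}):
  P1: blocked at fork node U9 ∈ conditioning set.
{U6, U9} satisfies the backdoor criterion.

Yes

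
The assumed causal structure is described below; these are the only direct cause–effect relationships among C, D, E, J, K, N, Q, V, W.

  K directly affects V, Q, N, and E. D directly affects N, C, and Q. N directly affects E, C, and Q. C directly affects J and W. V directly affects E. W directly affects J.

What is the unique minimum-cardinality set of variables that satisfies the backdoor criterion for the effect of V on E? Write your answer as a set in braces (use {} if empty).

Variables eligible for adjustment (non-descendants of V, excluding V and E): {C, D, J, K, N, Q, W}.
Backdoor paths from V to E:
  P1: V <- K -> N -> E
  P2: V <- K -> Q <- D -> N -> E
  P3: V <- K -> Q <- D -> C <- N -> E
  P4: V <- K -> Q <- N -> E
  P5: V <- K -> E
The empty set is not sufficient: P1 (V <- K -> N -> E) has no collider blocking it and no conditioned non-collider, so it is open.
Try {K}:
  P1: blocked at fork node K ∈ conditioning set.
  P2: blocked at fork node K ∈ conditioning set.
  P3: blocked at fork node K ∈ conditioning set.
  P4: blocked at fork node K ∈ conditioning set.
  P5: blocked at fork node K ∈ conditioning set.
{K} contains no descendant of V and blocks every backdoor path.
No other singleton works — e.g. {D} leaves P1 open — so {K} is the unique smallest valid adjustment set.

{K}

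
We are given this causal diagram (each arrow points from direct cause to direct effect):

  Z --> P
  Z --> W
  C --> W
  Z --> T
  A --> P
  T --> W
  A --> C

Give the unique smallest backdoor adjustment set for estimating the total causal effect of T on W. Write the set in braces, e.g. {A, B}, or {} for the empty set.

{Z}

Variables eligible for adjustment (non-descendants of T, excluding T and W): {A, C, P, Z}.
Backdoor paths from T to W:
  P1: T <- Z -> P <- A -> C -> W
  P2: T <- Z -> W
The empty set is not sufficient: P2 (T <- Z -> W) has no collider blocking it and no conditioned non-collider, so it is open.
Try {Z}:
  P1: blocked at fork node Z ∈ conditioning set.
  P2: blocked at fork node Z ∈ conditioning set.
{Z} contains no descendant of T and blocks every backdoor path.
No other singleton works — e.g. {A} leaves P2 open — so {Z} is the unique smallest valid adjustment set.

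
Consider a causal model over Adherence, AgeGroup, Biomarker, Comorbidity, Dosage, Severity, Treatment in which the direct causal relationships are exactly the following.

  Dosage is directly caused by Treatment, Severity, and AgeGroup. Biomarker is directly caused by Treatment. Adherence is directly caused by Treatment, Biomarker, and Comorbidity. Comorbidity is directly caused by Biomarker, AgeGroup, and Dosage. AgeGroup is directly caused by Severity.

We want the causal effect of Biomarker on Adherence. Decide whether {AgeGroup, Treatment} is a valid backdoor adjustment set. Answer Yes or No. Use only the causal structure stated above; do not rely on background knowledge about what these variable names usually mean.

Backdoor paths from Biomarker to Adherence (paths whose first edge points into Biomarker):
  P1: Biomarker <- Treatment -> Dosage <- Severity -> AgeGroup -> Comorbidity -> Adherence
  P2: Biomarker <- Treatment -> Dosage <- AgeGroup -> Comorbidity -> Adherence
  P3: Biomarker <- Treatment -> Dosage -> Comorbidity -> Adherence
  P4: Biomarker <- Treatment -> Adherence
Condition 1 (no descendant of Biomarker in the set): holds — descendants of Biomarker are {Adherence, Comorbidity}; none are in {AgeGroup, Treatment}.
Condition 2 (every backdoor path blocked by {AgeGroup, Treatment}):
  P1: blocked at fork node Treatment ∈ conditioning set.
  P2: blocked at fork node Treatment ∈ conditioning set.
  P3: blocked at fork node Treatment ∈ conditioning set.
  P4: blocked at fork node Treatment ∈ conditioning set.
{AgeGroup, Treatment} satisfies the backdoor criterion.

Yes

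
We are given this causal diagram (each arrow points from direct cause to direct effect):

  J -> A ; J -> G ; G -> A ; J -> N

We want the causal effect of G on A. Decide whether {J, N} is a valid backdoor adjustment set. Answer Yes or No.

Yes

Backdoor paths from G to A (paths whose first edge points into G):
  P1: G <- J -> A
Condition 1 (no descendant of G in the set): holds — descendants of G are {A}; none are in {J, N}.
Condition 2 (every backdoor path blocked by {J, N}):
  P1: blocked at fork node J ∈ conditioning set.
{J, N} satisfies the backdoor criterion.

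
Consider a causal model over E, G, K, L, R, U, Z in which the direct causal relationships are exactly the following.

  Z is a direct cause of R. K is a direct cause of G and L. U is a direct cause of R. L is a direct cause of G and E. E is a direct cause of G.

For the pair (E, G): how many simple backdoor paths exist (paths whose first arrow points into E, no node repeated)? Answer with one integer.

A backdoor path from E to G is any simple undirected path whose first edge points into E (i.e. leaves E via a parent).
Parents of E: {L}.
Enumerating:
  P1: E <- L <- K -> G
  P2: E <- L -> G
That exhausts the simple backdoor paths. Count: 2.

2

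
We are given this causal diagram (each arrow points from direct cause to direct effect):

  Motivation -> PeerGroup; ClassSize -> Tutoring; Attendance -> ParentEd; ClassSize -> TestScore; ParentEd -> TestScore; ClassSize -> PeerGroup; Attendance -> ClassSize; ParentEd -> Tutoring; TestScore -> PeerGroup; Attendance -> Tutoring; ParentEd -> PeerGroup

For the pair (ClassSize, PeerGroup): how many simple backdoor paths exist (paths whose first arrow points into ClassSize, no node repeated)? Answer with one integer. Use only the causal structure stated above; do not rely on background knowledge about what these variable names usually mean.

A backdoor path from ClassSize to PeerGroup is any simple undirected path whose first edge points into ClassSize (i.e. leaves ClassSize via a parent).
Parents of ClassSize: {Attendance}.
Enumerating:
  P1: ClassSize <- Attendance -> ParentEd -> TestScore -> PeerGroup
  P2: ClassSize <- Attendance -> ParentEd -> PeerGroup
  P3: ClassSize <- Attendance -> Tutoring <- ParentEd -> TestScore -> PeerGroup
  P4: ClassSize <- Attendance -> Tutoring <- ParentEd -> PeerGroup
That exhausts the simple backdoor paths. Count: 4.

4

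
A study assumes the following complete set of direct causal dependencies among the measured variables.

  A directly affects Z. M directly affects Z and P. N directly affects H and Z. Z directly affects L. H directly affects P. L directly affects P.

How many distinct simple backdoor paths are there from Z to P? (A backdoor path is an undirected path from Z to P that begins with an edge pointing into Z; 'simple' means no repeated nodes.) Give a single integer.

A backdoor path from Z to P is any simple undirected path whose first edge points into Z (i.e. leaves Z via a parent).
Parents of Z: {A, M, N}.
Enumerating:
  P1: Z <- N -> H -> P
  P2: Z <- M -> P
That exhausts the simple backdoor paths. Count: 2.

2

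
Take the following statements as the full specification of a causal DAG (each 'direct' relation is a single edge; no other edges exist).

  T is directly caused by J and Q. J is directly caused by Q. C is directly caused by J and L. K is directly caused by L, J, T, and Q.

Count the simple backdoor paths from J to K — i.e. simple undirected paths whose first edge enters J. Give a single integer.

2

A backdoor path from J to K is any simple undirected path whose first edge points into J (i.e. leaves J via a parent).
Parents of J: {Q}.
Enumerating:
  P1: J <- Q -> T -> K
  P2: J <- Q -> K
That exhausts the simple backdoor paths. Count: 2.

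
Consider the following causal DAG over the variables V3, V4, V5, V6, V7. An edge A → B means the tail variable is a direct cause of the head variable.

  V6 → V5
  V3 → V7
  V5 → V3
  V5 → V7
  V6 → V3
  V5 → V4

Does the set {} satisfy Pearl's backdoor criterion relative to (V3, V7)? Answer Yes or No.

Backdoor paths from V3 to V7 (paths whose first edge points into V3):
  P1: V3 <- V6 -> V5 -> V7
  P2: V3 <- V5 -> V7
Condition 1 (no descendant of V3 in the set): holds — descendants of V3 are {V7}; none are in {}.
Condition 2 (every backdoor path blocked by {}):
  P1: open — no interior node is in the conditioning set.
  P2: open — no interior node is in the conditioning set.
{} does not satisfy the backdoor criterion.

No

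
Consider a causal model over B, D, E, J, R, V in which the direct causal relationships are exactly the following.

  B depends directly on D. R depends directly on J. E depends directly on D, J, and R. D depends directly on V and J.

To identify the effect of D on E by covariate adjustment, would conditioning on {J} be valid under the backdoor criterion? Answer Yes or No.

Yes

Backdoor paths from D to E (paths whose first edge points into D):
  P1: D <- J -> R -> E
  P2: D <- J -> E
Condition 1 (no descendant of D in the set): holds — descendants of D are {B, E}; none are in {J}.
Condition 2 (every backdoor path blocked by {J}):
  P1: blocked at fork node J ∈ conditioning set.
  P2: blocked at fork node J ∈ conditioning set.
{J} satisfies the backdoor criterion.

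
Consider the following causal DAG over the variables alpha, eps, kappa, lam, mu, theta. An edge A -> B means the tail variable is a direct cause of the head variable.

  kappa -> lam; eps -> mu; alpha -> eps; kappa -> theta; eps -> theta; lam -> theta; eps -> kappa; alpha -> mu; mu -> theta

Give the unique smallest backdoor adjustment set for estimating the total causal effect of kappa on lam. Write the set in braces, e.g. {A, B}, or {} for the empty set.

Variables eligible for adjustment (non-descendants of kappa, excluding kappa and lam): {alpha, eps, mu}.
Backdoor paths from kappa to lam:
  P1: kappa <- eps <- alpha -> mu -> theta <- lam
  P2: kappa <- eps -> mu -> theta <- lam
  P3: kappa <- eps -> theta <- lam
Each backdoor path contains an unconditioned collider, so every path is already blocked with the empty conditioning set:
  P1: blocked at collider theta (neither it nor any descendant is in the conditioning set).
  P2: blocked at collider theta (neither it nor any descendant is in the conditioning set).
  P3: blocked at collider theta (neither it nor any descendant is in the conditioning set).
The empty set is therefore the unique smallest valid set.

{}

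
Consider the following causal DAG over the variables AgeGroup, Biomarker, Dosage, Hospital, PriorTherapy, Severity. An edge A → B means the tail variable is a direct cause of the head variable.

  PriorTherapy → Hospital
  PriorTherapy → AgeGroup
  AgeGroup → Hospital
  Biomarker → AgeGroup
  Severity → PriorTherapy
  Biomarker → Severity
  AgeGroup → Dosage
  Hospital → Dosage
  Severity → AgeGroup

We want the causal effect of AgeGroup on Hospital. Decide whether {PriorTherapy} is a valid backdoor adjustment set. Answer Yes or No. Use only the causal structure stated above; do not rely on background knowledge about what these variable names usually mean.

Yes

Backdoor paths from AgeGroup to Hospital (paths whose first edge points into AgeGroup):
  P1: AgeGroup <- Biomarker -> Severity -> PriorTherapy -> Hospital
  P2: AgeGroup <- Severity -> PriorTherapy -> Hospital
  P3: AgeGroup <- PriorTherapy -> Hospital
Condition 1 (no descendant of AgeGroup in the set): holds — descendants of AgeGroup are {Dosage, Hospital}; none are in {PriorTherapy}.
Condition 2 (every backdoor path blocked by {PriorTherapy}):
  P1: blocked at chain node PriorTherapy ∈ conditioning set.
  P2: blocked at chain node PriorTherapy ∈ conditioning set.
  P3: blocked at fork node PriorTherapy ∈ conditioning set.
{PriorTherapy} satisfies the backdoor criterion.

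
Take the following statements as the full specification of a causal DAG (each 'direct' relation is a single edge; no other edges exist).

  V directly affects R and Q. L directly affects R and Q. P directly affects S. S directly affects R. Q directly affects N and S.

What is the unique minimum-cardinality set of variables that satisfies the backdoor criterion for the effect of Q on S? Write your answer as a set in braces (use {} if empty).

{}

Variables eligible for adjustment (non-descendants of Q, excluding Q and S): {L, P, V}.
Backdoor paths from Q to S:
  P1: Q <- L -> R <- S
  P2: Q <- V -> R <- S
Each backdoor path contains an unconditioned collider, so every path is already blocked with the empty conditioning set:
  P1: blocked at collider R (neither it nor any descendant is in the conditioning set).
  P2: blocked at collider R (neither it nor any descendant is in the conditioning set).
The empty set is therefore the unique smallest valid set.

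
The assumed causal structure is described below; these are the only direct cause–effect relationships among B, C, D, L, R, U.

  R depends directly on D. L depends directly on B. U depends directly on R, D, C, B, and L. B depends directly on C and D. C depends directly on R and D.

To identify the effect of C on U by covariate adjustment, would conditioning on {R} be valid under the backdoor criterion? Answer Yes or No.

Backdoor paths from C to U (paths whose first edge points into C):
  P1: C <- D -> R -> U
  P2: C <- D -> B -> L -> U
  P3: C <- D -> B -> U
  P4: C <- D -> U
  P5: C <- R <- D -> B -> L -> U
  P6: C <- R <- D -> B -> U
  P7: C <- R <- D -> U
  P8: C <- R -> U
Condition 1 (no descendant of C in the set): holds — descendants of C are {B, L, U}; none are in {R}.
Condition 2 (every backdoor path blocked by {R}):
  P1: blocked at chain node R ∈ conditioning set.
  P2: open — no interior node is in the conditioning set.
  P3: open — no interior node is in the conditioning set.
  P4: open — no interior node is in the conditioning set.
  P5: blocked at chain node R ∈ conditioning set.
  P6: blocked at chain node R ∈ conditioning set.
  P7: blocked at chain node R ∈ conditioning set.
  P8: blocked at fork node R ∈ conditioning set.
{R} does not satisfy the backdoor criterion.

No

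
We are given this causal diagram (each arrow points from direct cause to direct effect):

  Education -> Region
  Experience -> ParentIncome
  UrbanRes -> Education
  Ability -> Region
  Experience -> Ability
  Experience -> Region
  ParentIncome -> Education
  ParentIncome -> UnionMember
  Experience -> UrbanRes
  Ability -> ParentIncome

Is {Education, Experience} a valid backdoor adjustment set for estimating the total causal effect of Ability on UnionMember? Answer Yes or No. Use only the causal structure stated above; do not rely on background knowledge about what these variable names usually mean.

Backdoor paths from Ability to UnionMember (paths whose first edge points into Ability):
  P1: Ability <- Experience -> ParentIncome -> UnionMember
  P2: Ability <- Experience -> UrbanRes -> Education <- ParentIncome -> UnionMember
  P3: Ability <- Experience -> Region <- Education <- ParentIncome -> UnionMember
Condition 1 (no descendant of Ability in the set): FAILS — Education is a descendant of Ability.
Condition 2 (every backdoor path blocked by {Education, Experience}):
  P1: blocked at fork node Experience ∈ conditioning set.
  P2: blocked at fork node Experience ∈ conditioning set.
  P3: blocked at fork node Experience ∈ conditioning set.
{Education, Experience} does not satisfy the backdoor criterion.

No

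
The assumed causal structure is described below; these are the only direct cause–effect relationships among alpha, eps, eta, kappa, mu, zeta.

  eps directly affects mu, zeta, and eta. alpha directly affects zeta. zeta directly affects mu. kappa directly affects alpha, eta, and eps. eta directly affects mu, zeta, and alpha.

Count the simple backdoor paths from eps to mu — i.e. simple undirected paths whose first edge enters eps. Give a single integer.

A backdoor path from eps to mu is any simple undirected path whose first edge points into eps (i.e. leaves eps via a parent).
Parents of eps: {kappa}.
Enumerating:
  P1: eps <- kappa -> eta -> alpha -> zeta -> mu
  P2: eps <- kappa -> eta -> zeta -> mu
  P3: eps <- kappa -> eta -> mu
  P4: eps <- kappa -> alpha <- eta -> zeta -> mu
  P5: eps <- kappa -> alpha <- eta -> mu
  P6: eps <- kappa -> alpha -> zeta <- eta -> mu
  P7: eps <- kappa -> alpha -> zeta -> mu
That exhausts the simple backdoor paths. Count: 7.

7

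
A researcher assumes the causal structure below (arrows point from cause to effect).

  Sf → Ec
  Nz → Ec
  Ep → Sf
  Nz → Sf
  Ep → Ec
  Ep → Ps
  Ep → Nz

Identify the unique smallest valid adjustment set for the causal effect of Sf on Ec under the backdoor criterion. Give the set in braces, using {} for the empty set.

{Ep, Nz}

Variables eligible for adjustment (non-descendants of Sf, excluding Sf and Ec): {Ep, Nz, Ps}.
Backdoor paths from Sf to Ec:
  P1: Sf <- Ep -> Nz -> Ec
  P2: Sf <- Ep -> Ec
  P3: Sf <- Nz <- Ep -> Ec
  P4: Sf <- Nz -> Ec
The empty set is not sufficient: P1 (Sf <- Ep -> Nz -> Ec) has no collider blocking it and no conditioned non-collider, so it is open.
Try {Ep, Nz}:
  P1: blocked at fork node Ep ∈ conditioning set.
  P2: blocked at fork node Ep ∈ conditioning set.
  P3: blocked at chain node Nz ∈ conditioning set.
  P4: blocked at fork node Nz ∈ conditioning set.
{Ep, Nz} contains no descendant of Sf and blocks every backdoor path.
Every element of {Ep, Nz} is needed (dropping Ep leaves P2 open; dropping Nz leaves P4 open), so no proper subset is valid.
Among all size-2 subsets of the eligible variables, only {Ep, Nz} blocks every backdoor path, so it is the unique smallest valid adjustment set.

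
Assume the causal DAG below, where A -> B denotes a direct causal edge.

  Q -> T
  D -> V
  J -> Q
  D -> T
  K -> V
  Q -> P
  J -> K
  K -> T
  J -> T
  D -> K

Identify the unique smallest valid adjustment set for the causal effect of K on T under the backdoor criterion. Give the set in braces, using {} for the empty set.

Variables eligible for adjustment (non-descendants of K, excluding K and T): {D, J, P, Q}.
Backdoor paths from K to T:
  P1: K <- J -> Q -> T
  P2: K <- J -> T
  P3: K <- D -> T
The empty set is not sufficient: P1 (K <- J -> Q -> T) has no collider blocking it and no conditioned non-collider, so it is open.
Try {D, J}:
  P1: blocked at fork node J ∈ conditioning set.
  P2: blocked at fork node J ∈ conditioning set.
  P3: blocked at fork node D ∈ conditioning set.
{D, J} contains no descendant of K and blocks every backdoor path.
Every element of {D, J} is needed (dropping D leaves P3 open; dropping J leaves P1 open), so no proper subset is valid.
Among all size-2 subsets of the eligible variables, only {D, J} blocks every backdoor path, so it is the unique smallest valid adjustment set.

{D, J}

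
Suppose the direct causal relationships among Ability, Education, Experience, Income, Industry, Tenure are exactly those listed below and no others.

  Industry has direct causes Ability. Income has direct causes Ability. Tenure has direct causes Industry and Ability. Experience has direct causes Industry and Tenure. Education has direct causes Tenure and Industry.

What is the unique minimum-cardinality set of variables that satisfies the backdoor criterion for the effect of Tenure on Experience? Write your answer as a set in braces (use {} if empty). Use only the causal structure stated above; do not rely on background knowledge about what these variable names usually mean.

{Industry}

Variables eligible for adjustment (non-descendants of Tenure, excluding Tenure and Experience): {Ability, Income, Industry}.
Backdoor paths from Tenure to Experience:
  P1: Tenure <- Ability -> Industry -> Experience
  P2: Tenure <- Industry -> Experience
The empty set is not sufficient: P1 (Tenure <- Ability -> Industry -> Experience) has no collider blocking it and no conditioned non-collider, so it is open.
Try {Industry}:
  P1: blocked at chain node Industry ∈ conditioning set.
  P2: blocked at fork node Industry ∈ conditioning set.
{Industry} contains no descendant of Tenure and blocks every backdoor path.
No other singleton works — e.g. {Ability} leaves P2 open — so {Industry} is the unique smallest valid adjustment set.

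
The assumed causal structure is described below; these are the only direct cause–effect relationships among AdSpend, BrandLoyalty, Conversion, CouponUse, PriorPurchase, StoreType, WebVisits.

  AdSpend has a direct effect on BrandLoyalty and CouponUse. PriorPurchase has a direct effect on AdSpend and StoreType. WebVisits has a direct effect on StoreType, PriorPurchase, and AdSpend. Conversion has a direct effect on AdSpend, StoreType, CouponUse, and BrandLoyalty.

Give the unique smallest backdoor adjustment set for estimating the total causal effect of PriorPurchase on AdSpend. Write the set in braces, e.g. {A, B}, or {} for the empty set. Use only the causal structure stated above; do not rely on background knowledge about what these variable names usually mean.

{WebVisits}

Variables eligible for adjustment (non-descendants of PriorPurchase, excluding PriorPurchase and AdSpend): {Conversion, WebVisits}.
Backdoor paths from PriorPurchase to AdSpend:
  P1: PriorPurchase <- WebVisits -> AdSpend
  P2: PriorPurchase <- WebVisits -> StoreType <- Conversion -> AdSpend
  P3: PriorPurchase <- WebVisits -> StoreType <- Conversion -> CouponUse <- AdSpend
  P4: PriorPurchase <- WebVisits -> StoreType <- Conversion -> BrandLoyalty <- AdSpend
The empty set is not sufficient: P1 (PriorPurchase <- WebVisits -> AdSpend) has no collider blocking it and no conditioned non-collider, so it is open.
Try {WebVisits}:
  P1: blocked at fork node WebVisits ∈ conditioning set.
  P2: blocked at fork node WebVisits ∈ conditioning set.
  P3: blocked at fork node WebVisits ∈ conditioning set.
  P4: blocked at fork node WebVisits ∈ conditioning set.
{WebVisits} contains no descendant of PriorPurchase and blocks every backdoor path.
No other singleton works — e.g. {Conversion} leaves P1 open — so {WebVisits} is the unique smallest valid adjustment set.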